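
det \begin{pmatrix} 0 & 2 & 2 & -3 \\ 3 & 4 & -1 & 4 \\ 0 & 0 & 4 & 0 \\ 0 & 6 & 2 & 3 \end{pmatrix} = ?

Expand along row 3 (it has 3 zeros):
  + (4) · M_33   where M_33 = det([0 2 -3; 3 4 4; 0 6 3]) = -72
det = (+1)·(4)·(-72) = -288

-288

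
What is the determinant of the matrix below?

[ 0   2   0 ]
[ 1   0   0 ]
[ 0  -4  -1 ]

2

Expand along column 1:
  − 1 · |2 0; -4 -1| = −1·(-2 − 0) = 2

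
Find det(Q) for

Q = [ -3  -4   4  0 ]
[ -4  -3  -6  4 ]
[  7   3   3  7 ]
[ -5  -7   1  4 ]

Expand along row 1 (it has 1 zero):
  + (-3) · M_11   where M_11 = det([-3 -6 4; 3 3 7; -7 1 4]) = 447
  − (-4) · M_12   where M_12 = det([-4 -6 4; 7 3 7; -5 1 4]) = 446
  + (4) · M_13   where M_13 = det([-4 -3 4; 7 3 7; -5 -7 4]) = -191
det = (+1)·(-3)·(447) + (-1)·(-4)·(446) + (+1)·(4)·(-191) = -321

The determinant is -321.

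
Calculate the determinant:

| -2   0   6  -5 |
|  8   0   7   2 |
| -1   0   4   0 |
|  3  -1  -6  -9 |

191

Expand along column 2 (it has 3 zeros):
  + (-1) · M_42   where M_42 = det([-2 6 -5; 8 7 2; -1 4 0]) = -191
det = (+1)·(-1)·(-191) = 191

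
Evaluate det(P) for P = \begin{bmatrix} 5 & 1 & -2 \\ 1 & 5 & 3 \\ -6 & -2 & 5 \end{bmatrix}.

Expand along column 1:
  + 5 · |5 3; -2 5| = 5·(25 − (-6)) = 155
  − 1 · |1 -2; -2 5| = −1·(5 − 4) = -1
  + (-6) · |1 -2; 5 3| = (-6)·(3 − (-10)) = -78
Sum: (155) + (-1) + (-78) = 76

76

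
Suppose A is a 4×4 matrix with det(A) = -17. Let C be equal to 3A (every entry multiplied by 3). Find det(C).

For a 4×4 matrix, det(3A) = 3^4·det(A) = 81·det(A).
det(C) = (81)·(-17) = -1377

The determinant is -1377.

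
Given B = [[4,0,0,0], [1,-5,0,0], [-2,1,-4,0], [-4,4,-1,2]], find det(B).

B is lower triangular, so det(B) is the product of the diagonal entries:
det = (4) · (-5) · (-4) · (2) = 160

160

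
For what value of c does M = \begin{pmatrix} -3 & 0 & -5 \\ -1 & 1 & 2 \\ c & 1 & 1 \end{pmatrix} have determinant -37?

c = -9

Expanding along the row containing c, det(M) is linear in c: det(M) = (5)·c + (8).
Set (5)·c + (8) = -37  ⇒  (5)·c = -45  ⇒  c = -9.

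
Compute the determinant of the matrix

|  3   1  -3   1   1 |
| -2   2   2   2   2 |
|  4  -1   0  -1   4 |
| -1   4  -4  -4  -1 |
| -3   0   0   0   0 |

Expand along row 5 (it has 4 zeros):
  + (-3) · M_51   where M_51 = det([1 -3 1 1; 2 2 2 2; -1 0 -1 4; 4 -4 -4 -1]) = 320
det = (+1)·(-3)·(320) = -960

The determinant is -960.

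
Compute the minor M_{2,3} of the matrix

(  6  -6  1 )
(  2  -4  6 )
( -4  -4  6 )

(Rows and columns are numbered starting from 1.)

Delete row 2 and column 3; the remaining 2×2 submatrix is [6 -6; -4 -4].
Its determinant is 6·(-4) − (-6)·(-4) = -48.

-48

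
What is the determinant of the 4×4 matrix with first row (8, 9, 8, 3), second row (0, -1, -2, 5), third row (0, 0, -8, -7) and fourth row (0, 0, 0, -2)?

-128

The matrix is upper triangular, so the determinant is the product of the diagonal entries:
det = (8) · (-1) · (-8) · (-2) = -128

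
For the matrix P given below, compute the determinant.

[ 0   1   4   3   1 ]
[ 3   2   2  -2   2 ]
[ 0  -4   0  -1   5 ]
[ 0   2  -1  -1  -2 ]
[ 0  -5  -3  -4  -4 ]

-369

Expand along column 1 (it has 4 zeros):
  − (3) · M_21   where M_21 = det([1 4 3 1; -4 0 -1 5; 2 -1 -1 -2; -5 -3 -4 -4]) = 123
det = (-1)·(3)·(123) = -369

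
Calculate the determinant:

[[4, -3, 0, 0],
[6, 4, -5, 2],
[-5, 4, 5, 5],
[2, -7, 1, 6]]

1652

Expand along row 1 (it has 2 zeros):
  + (4) · M_11   where M_11 = det([4 -5 2; 4 5 5; -7 1 6]) = 473
  − (-3) · M_12   where M_12 = det([6 -5 2; -5 5 5; 2 1 6]) = -80
det = (+1)·(4)·(473) + (-1)·(-3)·(-80) = 1652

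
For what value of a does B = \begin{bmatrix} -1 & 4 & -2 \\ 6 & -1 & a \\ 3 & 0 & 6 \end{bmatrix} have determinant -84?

Expanding along the column containing a, det(B) is linear in a: det(B) = (12)·a + (-144).
Set (12)·a + (-144) = -84  ⇒  (12)·a = 60  ⇒  a = 5.

5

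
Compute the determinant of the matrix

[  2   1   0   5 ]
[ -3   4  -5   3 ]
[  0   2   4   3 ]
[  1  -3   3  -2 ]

Expand along row 1 (it has 1 zero):
  + (2) · M_11   where M_11 = det([4 -5 3; 2 4 3; -3 3 -2]) = 11
  − (1) · M_12   where M_12 = det([-3 -5 3; 0 4 3; 1 3 -2]) = 24
  − (5) · M_14   where M_14 = det([-3 4 -5; 0 2 4; 1 -3 3]) = -28
det = (+1)·(2)·(11) + (-1)·(1)·(24) + (-1)·(5)·(-28) = 138

The determinant is 138.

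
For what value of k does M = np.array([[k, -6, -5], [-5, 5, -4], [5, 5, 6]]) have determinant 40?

Expanding along the row containing k, det(M) is linear in k: det(M) = (50)·k + (190).
Set (50)·k + (190) = 40  ⇒  (50)·k = -150  ⇒  k = -3.

-3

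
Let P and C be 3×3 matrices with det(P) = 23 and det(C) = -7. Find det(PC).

det(PC) = det(P)·det(C) = (23)·(-7) = -161

-161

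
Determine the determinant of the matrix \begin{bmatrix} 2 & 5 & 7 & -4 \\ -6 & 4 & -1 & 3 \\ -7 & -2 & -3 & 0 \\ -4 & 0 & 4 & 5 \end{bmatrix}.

Expand along row 3 (it has 1 zero):
  + (-7) · M_31   where M_31 = det([5 7 -4; 4 -1 3; 0 4 5]) = -289
  − (-2) · M_32   where M_32 = det([2 7 -4; -6 -1 3; -4 4 5]) = 204
  + (-3) · M_33   where M_33 = det([2 5 -4; -6 4 3; -4 0 5]) = 66
det = (+1)·(-7)·(-289) + (-1)·(-2)·(204) + (+1)·(-3)·(66) = 2233

2233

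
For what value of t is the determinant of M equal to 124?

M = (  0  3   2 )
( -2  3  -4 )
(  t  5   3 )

t = -7

Expanding along the row containing t, det(M) is linear in t: det(M) = (-18)·t + (-2).
Set (-18)·t + (-2) = 124  ⇒  (-18)·t = 126  ⇒  t = -7.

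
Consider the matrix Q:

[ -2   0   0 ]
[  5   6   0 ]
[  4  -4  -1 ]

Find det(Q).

12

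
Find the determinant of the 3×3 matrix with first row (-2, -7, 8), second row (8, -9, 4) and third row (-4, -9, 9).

Expand along column 1:
  + (-2) · |-9 4; -9 9| = (-2)·(-81 − (-36)) = 90
  − 8 · |-7 8; -9 9| = −8·(-63 − (-72)) = -72
  + (-4) · |-7 8; -9 4| = (-4)·(-28 − (-72)) = -176
Sum: (90) + (-72) + (-176) = -158

The determinant is -158.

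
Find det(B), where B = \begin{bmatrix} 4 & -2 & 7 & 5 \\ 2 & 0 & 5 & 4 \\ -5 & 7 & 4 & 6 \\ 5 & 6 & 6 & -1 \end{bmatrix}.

Expand along row 2 (it has 1 zero):
  − (2) · M_21   where M_21 = det([-2 7 5; 7 4 6; 6 6 -1]) = 471
  − (5) · M_23   where M_23 = det([4 -2 5; -5 7 6; 5 6 -1]) = -547
  + (4) · M_24   where M_24 = det([4 -2 7; -5 7 4; 5 6 6]) = -483
det = (-1)·(2)·(471) + (-1)·(5)·(-547) + (+1)·(4)·(-483) = -139

|B| = -139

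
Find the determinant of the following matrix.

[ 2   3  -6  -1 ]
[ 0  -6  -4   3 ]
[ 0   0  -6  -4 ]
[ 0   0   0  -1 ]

The matrix is upper triangular, so the determinant is the product of the diagonal entries:
det = (2) · (-6) · (-6) · (-1) = -72

The determinant is -72.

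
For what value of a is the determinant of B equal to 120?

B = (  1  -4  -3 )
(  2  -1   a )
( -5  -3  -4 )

a = 5

Expanding along the row containing a, det(B) is linear in a: det(B) = (23)·a + (5).
Set (23)·a + (5) = 120  ⇒  (23)·a = 115  ⇒  a = 5.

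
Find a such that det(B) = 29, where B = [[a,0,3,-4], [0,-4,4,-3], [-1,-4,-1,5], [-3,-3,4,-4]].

Expanding along the row containing a, det(B) is linear in a: det(B) = (-3)·a + (53).
Set (-3)·a + (53) = 29  ⇒  (-3)·a = -24  ⇒  a = 8.

8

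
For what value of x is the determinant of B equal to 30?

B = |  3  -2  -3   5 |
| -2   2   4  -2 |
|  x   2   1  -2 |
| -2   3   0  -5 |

x = -2

Expanding along the column containing x, det(B) is linear in x: det(B) = (-32)·x + (-34).
Set (-32)·x + (-34) = 30  ⇒  (-32)·x = 64  ⇒  x = -2.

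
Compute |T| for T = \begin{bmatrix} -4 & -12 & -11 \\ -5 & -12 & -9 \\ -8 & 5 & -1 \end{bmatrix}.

299

Expand along row 1:
  + (-4) · |-12 -9; 5 -1| = (-4)·(12 − (-45)) = -228
  − (-12) · |-5 -9; -8 -1| = −(-12)·(5 − 72) = -804
  + (-11) · |-5 -12; -8 5| = (-11)·(-25 − 96) = 1331
Sum: (-228) + (-804) + (1331) = 299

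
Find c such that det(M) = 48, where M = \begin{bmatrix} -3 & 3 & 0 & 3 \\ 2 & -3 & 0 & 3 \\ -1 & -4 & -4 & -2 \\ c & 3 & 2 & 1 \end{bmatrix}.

-1

Expanding along the row containing c, det(M) is linear in c: det(M) = (-72)·c + (-24).
Set (-72)·c + (-24) = 48  ⇒  (-72)·c = 72  ⇒  c = -1.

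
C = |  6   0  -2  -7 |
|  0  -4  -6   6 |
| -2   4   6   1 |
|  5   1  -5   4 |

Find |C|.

-360

Expand along row 1 (it has 1 zero):
  + (6) · M_11   where M_11 = det([-4 -6 6; 4 6 1; 1 -5 4]) = -182
  + (-2) · M_13   where M_13 = det([0 -4 6; -2 4 1; 5 1 4]) = -184
  − (-7) · M_14   where M_14 = det([0 -4 -6; -2 4 6; 5 1 -5]) = 52
det = (+1)·(6)·(-182) + (+1)·(-2)·(-184) + (-1)·(-7)·(52) = -360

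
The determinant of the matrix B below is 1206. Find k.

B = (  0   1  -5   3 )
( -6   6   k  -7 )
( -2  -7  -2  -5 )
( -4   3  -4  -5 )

Expanding along the column containing k, det(B) is linear in k: det(B) = (92)·k + (562).
Set (92)·k + (562) = 1206  ⇒  (92)·k = 644  ⇒  k = 7.

7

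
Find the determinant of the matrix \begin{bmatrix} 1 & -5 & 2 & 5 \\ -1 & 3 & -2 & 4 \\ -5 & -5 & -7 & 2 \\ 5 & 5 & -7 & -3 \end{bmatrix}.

3030

Expand along row 1:
  + (1) · M_11   where M_11 = det([3 -2 4; -5 -7 2; 5 -7 -3]) = 395
  − (-5) · M_12   where M_12 = det([-1 -2 4; -5 -7 2; 5 -7 -3]) = 255
  + (2) · M_13   where M_13 = det([-1 3 4; -5 -5 2; 5 5 -3]) = -20
  − (5) · M_14   where M_14 = det([-1 3 -2; -5 -5 -7; 5 5 -7]) = -280
det = (+1)·(1)·(395) + (-1)·(-5)·(255) + (+1)·(2)·(-20) + (-1)·(5)·(-280) = 3030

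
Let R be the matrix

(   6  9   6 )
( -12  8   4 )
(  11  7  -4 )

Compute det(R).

-1428

Expand along row 1:
  + 6 · |8 4; 7 -4| = 6·(-32 − 28) = -360
  − 9 · |-12 4; 11 -4| = −9·(48 − 44) = -36
  + 6 · |-12 8; 11 7| = 6·(-84 − 88) = -1032
Sum: (-360) + (-36) + (-1032) = -1428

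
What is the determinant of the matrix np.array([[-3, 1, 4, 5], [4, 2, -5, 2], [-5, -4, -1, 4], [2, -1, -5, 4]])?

The determinant is 343.

Expand along row 1:
  + (-3) · M_11   where M_11 = det([2 -5 2; -4 -1 4; -1 -5 4]) = 10
  − (1) · M_12   where M_12 = det([4 -5 2; -5 -1 4; 2 -5 4]) = -22
  + (4) · M_13   where M_13 = det([4 2 2; -5 -4 4; 2 -1 4]) = 34
  − (5) · M_14   where M_14 = det([4 2 -5; -5 -4 -1; 2 -1 -5]) = -43
det = (+1)·(-3)·(10) + (-1)·(1)·(-22) + (+1)·(4)·(34) + (-1)·(5)·(-43) = 343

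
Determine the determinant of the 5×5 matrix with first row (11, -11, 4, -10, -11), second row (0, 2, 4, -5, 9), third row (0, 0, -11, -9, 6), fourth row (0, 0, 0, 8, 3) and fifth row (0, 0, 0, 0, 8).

The determinant is -15488.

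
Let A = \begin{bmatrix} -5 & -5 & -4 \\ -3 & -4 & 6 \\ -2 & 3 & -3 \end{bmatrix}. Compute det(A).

The determinant is 203.

Expand along column 1:
  + (-5) · |-4 6; 3 -3| = (-5)·(12 − 18) = 30
  − (-3) · |-5 -4; 3 -3| = −(-3)·(15 − (-12)) = 81
  + (-2) · |-5 -4; -4 6| = (-2)·(-30 − 16) = 92
Sum: (30) + (81) + (92) = 203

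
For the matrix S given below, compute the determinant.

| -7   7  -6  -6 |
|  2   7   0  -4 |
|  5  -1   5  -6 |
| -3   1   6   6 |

Expand along row 2 (it has 1 zero):
  − (2) · M_21   where M_21 = det([7 -6 -6; -1 5 -6; 1 6 6]) = 528
  + (7) · M_22   where M_22 = det([-7 -6 -6; 5 5 -6; -3 6 6]) = -660
  + (-4) · M_24   where M_24 = det([-7 7 -6; 5 -1 5; -3 1 6]) = -250
det = (-1)·(2)·(528) + (+1)·(7)·(-660) + (+1)·(-4)·(-250) = -4676

-4676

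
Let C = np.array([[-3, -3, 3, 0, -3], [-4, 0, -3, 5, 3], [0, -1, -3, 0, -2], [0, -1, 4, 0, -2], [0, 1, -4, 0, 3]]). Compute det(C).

105

Expand along column 4 (it has 4 zeros):
  + (5) · M_24   where M_24 = det([-3 -3 3 -3; 0 -1 -3 -2; 0 -1 4 -2; 0 1 -4 3]) = 21
det = (+1)·(5)·(21) = 105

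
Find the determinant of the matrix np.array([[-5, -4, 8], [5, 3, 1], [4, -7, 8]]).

-387

Expand along row 1:
  + (-5) · |3 1; -7 8| = (-5)·(24 − (-7)) = -155
  − (-4) · |5 1; 4 8| = −(-4)·(40 − 4) = 144
  + 8 · |5 3; 4 -7| = 8·(-35 − 12) = -376
Sum: (-155) + (144) + (-376) = -387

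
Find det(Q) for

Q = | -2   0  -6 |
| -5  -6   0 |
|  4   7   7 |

Expand along column 2:
  + (-6) · |-2 -6; 4 7| = (-6)·(-14 − (-24)) = -60
  − 7 · |-2 -6; -5 0| = −7·(0 − 30) = 210
Sum: (-60) + (210) = 150

150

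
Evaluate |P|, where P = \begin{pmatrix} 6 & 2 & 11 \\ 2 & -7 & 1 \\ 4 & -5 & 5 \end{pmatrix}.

The determinant is 6.

Expand along row 1:
  + 6 · |-7 1; -5 5| = 6·(-35 − (-5)) = -180
  − 2 · |2 1; 4 5| = −2·(10 − 4) = -12
  + 11 · |2 -7; 4 -5| = 11·(-10 − (-28)) = 198
Sum: (-180) + (-12) + (198) = 6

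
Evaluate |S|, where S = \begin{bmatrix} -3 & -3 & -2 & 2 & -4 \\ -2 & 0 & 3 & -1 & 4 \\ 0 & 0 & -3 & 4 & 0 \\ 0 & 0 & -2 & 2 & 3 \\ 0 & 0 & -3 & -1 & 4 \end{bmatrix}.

222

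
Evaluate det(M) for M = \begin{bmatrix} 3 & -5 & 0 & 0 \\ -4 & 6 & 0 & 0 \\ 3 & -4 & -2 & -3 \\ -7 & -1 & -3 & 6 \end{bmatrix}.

M is block lower-triangular with a 2×2 block and a 2×2 block on the diagonal, so its determinant equals the product of the determinants of the diagonal blocks.
det of the 2×2 block = -2
det of the 2×2 block = -21
det = (-2)·(-21) = 42

det(M) = 42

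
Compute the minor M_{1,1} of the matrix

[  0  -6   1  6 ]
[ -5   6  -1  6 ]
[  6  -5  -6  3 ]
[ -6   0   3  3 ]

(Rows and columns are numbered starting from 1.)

-267

Delete row 1 and column 1; the remaining 3×3 submatrix is [6 -1 6; -5 -6 3; 0 3 3].
Its determinant is -267.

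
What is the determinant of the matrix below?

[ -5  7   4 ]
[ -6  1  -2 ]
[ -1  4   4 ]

30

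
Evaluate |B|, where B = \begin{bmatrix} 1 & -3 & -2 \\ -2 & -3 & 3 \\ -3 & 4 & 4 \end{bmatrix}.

Expand along column 1:
  + 1 · |-3 3; 4 4| = 1·(-12 − 12) = -24
  − (-2) · |-3 -2; 4 4| = −(-2)·(-12 − (-8)) = -8
  + (-3) · |-3 -2; -3 3| = (-3)·(-9 − 6) = 45
Sum: (-24) + (-8) + (45) = 13

|B| = 13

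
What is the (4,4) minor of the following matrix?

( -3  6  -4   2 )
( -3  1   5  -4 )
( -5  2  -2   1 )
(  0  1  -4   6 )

-146

Delete row 4 and column 4; the remaining 3×3 submatrix is [-3 6 -4; -3 1 5; -5 2 -2].
Its determinant is -146.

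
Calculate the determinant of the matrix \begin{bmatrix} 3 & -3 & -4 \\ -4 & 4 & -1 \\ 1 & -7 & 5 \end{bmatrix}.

Expand along column 1:
  + 3 · |4 -1; -7 5| = 3·(20 − 7) = 39
  − (-4) · |-3 -4; -7 5| = −(-4)·(-15 − 28) = -172
  + 1 · |-3 -4; 4 -1| = 1·(3 − (-16)) = 19
Sum: (39) + (-172) + (19) = -114

-114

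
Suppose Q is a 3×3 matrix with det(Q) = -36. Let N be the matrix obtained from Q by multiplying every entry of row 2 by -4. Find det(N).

Scaling one row by -4 multiplies the determinant by -4.
det(N) = (-4)·(-36) = 144

The determinant is 144.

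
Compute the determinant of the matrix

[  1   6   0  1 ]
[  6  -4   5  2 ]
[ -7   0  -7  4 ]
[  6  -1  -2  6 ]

The determinant is -1543.

Expand along row 1 (it has 1 zero):
  + (1) · M_11   where M_11 = det([-4 5 2; 0 -7 4; -1 -2 6]) = 102
  − (6) · M_12   where M_12 = det([6 5 2; -7 -7 4; 6 -2 6]) = 238
  − (1) · M_14   where M_14 = det([6 -4 5; -7 0 -7; 6 -1 -2]) = 217
det = (+1)·(1)·(102) + (-1)·(6)·(238) + (-1)·(1)·(217) = -1543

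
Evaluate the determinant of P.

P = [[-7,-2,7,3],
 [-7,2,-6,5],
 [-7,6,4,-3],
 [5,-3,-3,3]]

-1268

Expand along row 1:
  + (-7) · M_11   where M_11 = det([2 -6 5; 6 4 -3; -3 -3 3]) = 30
  − (-2) · M_12   where M_12 = det([-7 -6 5; -7 4 -3; 5 -3 3]) = -52
  + (7) · M_13   where M_13 = det([-7 2 5; -7 6 -3; 5 -3 3]) = -96
  − (3) · M_14   where M_14 = det([-7 2 -6; -7 6 4; 5 -3 -3]) = 94
det = (+1)·(-7)·(30) + (-1)·(-2)·(-52) + (+1)·(7)·(-96) + (-1)·(3)·(94) = -1268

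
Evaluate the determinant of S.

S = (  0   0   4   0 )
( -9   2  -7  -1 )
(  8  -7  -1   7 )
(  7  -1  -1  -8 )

Expand along row 1 (it has 3 zeros):
  + (4) · M_13   where M_13 = det([-9 2 -1; 8 -7 7; 7 -1 -8]) = -382
det = (+1)·(4)·(-382) = -1528

-1528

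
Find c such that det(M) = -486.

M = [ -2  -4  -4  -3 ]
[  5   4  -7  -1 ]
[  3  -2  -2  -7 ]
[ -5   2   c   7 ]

1

Expanding along the row containing c, det(M) is linear in c: det(M) = (2)·c + (-488).
Set (2)·c + (-488) = -486  ⇒  (2)·c = 2  ⇒  c = 1.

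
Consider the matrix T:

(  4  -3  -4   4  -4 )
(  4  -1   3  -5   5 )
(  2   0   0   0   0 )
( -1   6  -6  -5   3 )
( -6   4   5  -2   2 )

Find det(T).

Expand along row 3 (it has 4 zeros):
  + (2) · M_31   where M_31 = det([-3 -4 4 -4; -1 3 -5 5; 6 -6 -5 3; 4 5 -2 2]) = -74
det = (+1)·(2)·(-74) = -148

-148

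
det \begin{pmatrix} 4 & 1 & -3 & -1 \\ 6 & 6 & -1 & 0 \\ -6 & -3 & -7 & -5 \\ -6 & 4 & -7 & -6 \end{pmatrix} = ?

Expand along row 2 (it has 1 zero):
  − (6) · M_21   where M_21 = det([1 -3 -1; -3 -7 -5; 4 -7 -6]) = 72
  + (6) · M_22   where M_22 = det([4 -3 -1; -6 -7 -5; -6 -7 -6]) = 46
  − (-1) · M_23   where M_23 = det([4 1 -1; -6 -3 -5; -6 4 -6]) = 188
det = (-1)·(6)·(72) + (+1)·(6)·(46) + (-1)·(-1)·(188) = 32

32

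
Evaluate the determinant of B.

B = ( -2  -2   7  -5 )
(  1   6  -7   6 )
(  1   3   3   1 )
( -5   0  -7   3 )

The determinant is -339.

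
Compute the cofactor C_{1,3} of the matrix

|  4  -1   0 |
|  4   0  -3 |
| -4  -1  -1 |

Delete row 1 and column 3; the remaining 2×2 submatrix is [4 0; -4 -1].
Its determinant is 4·(-1) − 0·(-4) = -4.
The cofactor carries sign (−1)^(1+3) = +1, so C_{1,3} = +(-4) = -4.

The cofactor is -4.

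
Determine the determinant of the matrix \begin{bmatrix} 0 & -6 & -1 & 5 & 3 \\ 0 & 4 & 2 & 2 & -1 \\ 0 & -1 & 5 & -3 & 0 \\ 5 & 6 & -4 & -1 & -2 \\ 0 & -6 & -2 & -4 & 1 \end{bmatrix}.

The determinant is 350.

Expand along column 1 (it has 4 zeros):
  − (5) · M_41   where M_41 = det([-6 -1 5 3; 4 2 2 -1; -1 5 -3 0; -6 -2 -4 1]) = -70
det = (-1)·(5)·(-70) = 350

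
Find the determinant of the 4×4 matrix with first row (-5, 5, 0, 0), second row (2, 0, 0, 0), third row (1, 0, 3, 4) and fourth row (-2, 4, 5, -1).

230

Expand along row 2 (it has 3 zeros):
  − (2) · M_21   where M_21 = det([5 0 0; 0 3 4; 4 5 -1]) = -115
det = (-1)·(2)·(-115) = 230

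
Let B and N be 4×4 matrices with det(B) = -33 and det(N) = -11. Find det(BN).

|BN| = 363

det(BN) = det(B)·det(N) = (-33)·(-11) = 363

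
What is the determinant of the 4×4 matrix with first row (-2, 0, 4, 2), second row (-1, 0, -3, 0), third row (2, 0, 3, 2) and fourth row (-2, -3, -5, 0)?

Expand along column 2 (it has 3 zeros):
  + (-3) · M_42   where M_42 = det([-2 4 2; -1 -3 0; 2 3 2]) = 26
det = (+1)·(-3)·(26) = -78

The determinant is -78.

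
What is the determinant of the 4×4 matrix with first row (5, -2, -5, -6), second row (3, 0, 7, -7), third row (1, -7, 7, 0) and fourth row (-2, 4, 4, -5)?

-1960

Expand along row 2 (it has 1 zero):
  − (3) · M_21   where M_21 = det([-2 -5 -6; -7 7 0; 4 4 -5]) = 581
  − (7) · M_23   where M_23 = det([5 -2 -6; 1 -7 0; -2 4 -5]) = 225
  + (-7) · M_24   where M_24 = det([5 -2 -5; 1 -7 7; -2 4 4]) = -194
det = (-1)·(3)·(581) + (-1)·(7)·(225) + (+1)·(-7)·(-194) = -1960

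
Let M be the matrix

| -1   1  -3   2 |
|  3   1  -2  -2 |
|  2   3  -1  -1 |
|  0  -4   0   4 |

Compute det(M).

Expand along row 4 (it has 2 zeros):
  + (-4) · M_42   where M_42 = det([-1 -3 2; 3 -2 -2; 2 -1 -1]) = 5
  + (4) · M_44   where M_44 = det([-1 1 -3; 3 1 -2; 2 3 -1]) = -27
det = (+1)·(-4)·(5) + (+1)·(4)·(-27) = -128

det(M) = -128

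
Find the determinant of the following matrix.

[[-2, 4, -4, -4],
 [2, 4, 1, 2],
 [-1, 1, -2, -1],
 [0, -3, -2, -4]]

Expand along row 4 (it has 1 zero):
  + (-3) · M_42   where M_42 = det([-2 -4 -4; 2 1 2; -1 -2 -1]) = 6
  − (-2) · M_43   where M_43 = det([-2 4 -4; 2 4 2; -1 1 -1]) = -12
  + (-4) · M_44   where M_44 = det([-2 4 -4; 2 4 1; -1 1 -2]) = 6
det = (+1)·(-3)·(6) + (-1)·(-2)·(-12) + (+1)·(-4)·(6) = -66

The determinant is -66.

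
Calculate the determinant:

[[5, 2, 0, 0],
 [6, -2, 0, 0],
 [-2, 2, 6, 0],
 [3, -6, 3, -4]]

The matrix is block lower-triangular with a 2×2 block and a 2×2 block on the diagonal, so its determinant equals the product of the determinants of the diagonal blocks.
det of the 2×2 block = -22
det of the 2×2 block = -24
det = (-22)·(-24) = 528

528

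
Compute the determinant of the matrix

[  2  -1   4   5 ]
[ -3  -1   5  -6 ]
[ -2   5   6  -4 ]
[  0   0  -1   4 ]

-569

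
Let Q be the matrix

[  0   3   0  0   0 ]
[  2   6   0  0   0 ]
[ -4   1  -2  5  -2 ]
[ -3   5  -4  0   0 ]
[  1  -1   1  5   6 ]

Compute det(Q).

Q is block lower-triangular with a 2×2 block and a 3×3 block on the diagonal, so its determinant equals the product of the determinants of the diagonal blocks.
det of the 2×2 block = -6
det of the 3×3 block = 160
det = (-6)·(160) = -960

-960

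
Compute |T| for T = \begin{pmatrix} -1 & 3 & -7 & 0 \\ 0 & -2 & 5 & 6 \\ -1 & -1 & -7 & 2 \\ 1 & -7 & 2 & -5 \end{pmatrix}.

40

Expand along row 1 (it has 1 zero):
  + (-1) · M_11   where M_11 = det([-2 5 6; -1 -7 2; -7 2 -5]) = -463
  − (3) · M_12   where M_12 = det([0 5 6; -1 -7 2; 1 2 -5]) = 15
  + (-7) · M_13   where M_13 = det([0 -2 6; -1 -1 2; 1 -7 -5]) = 54
det = (+1)·(-1)·(-463) + (-1)·(3)·(15) + (+1)·(-7)·(54) = 40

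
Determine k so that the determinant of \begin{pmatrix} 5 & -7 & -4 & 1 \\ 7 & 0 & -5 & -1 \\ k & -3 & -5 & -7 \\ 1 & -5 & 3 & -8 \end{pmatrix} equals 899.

k = 8

Expanding along the column containing k, det(B) is linear in k: det(B) = (-346)·k + (3667).
Set (-346)·k + (3667) = 899  ⇒  (-346)·k = -2768  ⇒  k = 8.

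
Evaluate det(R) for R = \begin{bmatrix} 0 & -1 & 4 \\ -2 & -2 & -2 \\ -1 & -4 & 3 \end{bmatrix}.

16

Expand along row 1:
  − (-1) · |-2 -2; -1 3| = −(-1)·(-6 − 2) = -8
  + 4 · |-2 -2; -1 -4| = 4·(8 − 2) = 24
Sum: (-8) + (24) = 16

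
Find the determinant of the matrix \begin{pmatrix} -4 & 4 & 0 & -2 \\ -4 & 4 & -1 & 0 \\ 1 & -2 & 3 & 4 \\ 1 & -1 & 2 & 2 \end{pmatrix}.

Expand along row 1 (it has 1 zero):
  + (-4) · M_11   where M_11 = det([4 -1 0; -2 3 4; -1 2 2]) = -8
  − (4) · M_12   where M_12 = det([-4 -1 0; 1 3 4; 1 2 2]) = 6
  − (-2) · M_14   where M_14 = det([-4 4 -1; 1 -2 3; 1 -1 2]) = 7
det = (+1)·(-4)·(-8) + (-1)·(4)·(6) + (-1)·(-2)·(7) = 22

22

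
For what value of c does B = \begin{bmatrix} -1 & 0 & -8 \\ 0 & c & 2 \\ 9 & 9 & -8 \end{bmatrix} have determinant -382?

Expanding along the row containing c, det(B) is linear in c: det(B) = (80)·c + (18).
Set (80)·c + (18) = -382  ⇒  (80)·c = -400  ⇒  c = -5.

c = -5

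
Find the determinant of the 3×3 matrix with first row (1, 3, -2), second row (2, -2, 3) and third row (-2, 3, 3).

-55

Expand along column 1:
  + 1 · |-2 3; 3 3| = 1·(-6 − 9) = -15
  − 2 · |3 -2; 3 3| = −2·(9 − (-6)) = -30
  + (-2) · |3 -2; -2 3| = (-2)·(9 − 4) = -10
Sum: (-15) + (-30) + (-10) = -55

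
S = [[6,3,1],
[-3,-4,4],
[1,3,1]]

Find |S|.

The determinant is -80.

Expand along row 1:
  + 6 · |-4 4; 3 1| = 6·(-4 − 12) = -96
  − 3 · |-3 4; 1 1| = −3·(-3 − 4) = 21
  + 1 · |-3 -4; 1 3| = 1·(-9 − (-4)) = -5
Sum: (-96) + (21) + (-5) = -80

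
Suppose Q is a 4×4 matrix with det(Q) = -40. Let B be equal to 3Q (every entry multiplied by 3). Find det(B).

The determinant is -3240.

For a 4×4 matrix, det(3Q) = 3^4·det(Q) = 81·det(Q).
det(B) = (81)·(-40) = -3240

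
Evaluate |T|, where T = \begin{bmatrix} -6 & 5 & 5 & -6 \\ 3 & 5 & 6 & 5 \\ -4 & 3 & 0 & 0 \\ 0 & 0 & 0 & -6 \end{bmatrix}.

The determinant is -798.

Expand along row 4 (it has 3 zeros):
  + (-6) · M_44   where M_44 = det([-6 5 5; 3 5 6; -4 3 0]) = 133
det = (+1)·(-6)·(133) = -798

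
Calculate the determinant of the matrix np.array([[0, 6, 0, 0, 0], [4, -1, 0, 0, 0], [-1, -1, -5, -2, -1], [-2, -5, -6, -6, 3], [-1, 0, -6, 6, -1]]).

The matrix is block lower-triangular with a 2×2 block and a 3×3 block on the diagonal, so its determinant equals the product of the determinants of the diagonal blocks.
det of the 2×2 block = -24
det of the 3×3 block = 180
det = (-24)·(180) = -4320

-4320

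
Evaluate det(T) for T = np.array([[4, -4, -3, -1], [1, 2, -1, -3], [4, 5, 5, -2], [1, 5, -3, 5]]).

Expand along row 1:
  + (4) · M_11   where M_11 = det([2 -1 -3; 5 5 -2; 5 -3 5]) = 193
  − (-4) · M_12   where M_12 = det([1 -1 -3; 4 5 -2; 1 -3 5]) = 92
  + (-3) · M_13   where M_13 = det([1 2 -3; 4 5 -2; 1 5 5]) = -54
  − (-1) · M_14   where M_14 = det([1 2 -1; 4 5 5; 1 5 -3]) = -21
det = (+1)·(4)·(193) + (-1)·(-4)·(92) + (+1)·(-3)·(-54) + (-1)·(-1)·(-21) = 1281

det(T) = 1281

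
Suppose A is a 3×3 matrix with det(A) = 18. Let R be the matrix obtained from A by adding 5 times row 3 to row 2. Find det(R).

det(R) = 18

Adding a multiple of one row to another leaves the determinant unchanged.
det(R) = (1)·(18) = 18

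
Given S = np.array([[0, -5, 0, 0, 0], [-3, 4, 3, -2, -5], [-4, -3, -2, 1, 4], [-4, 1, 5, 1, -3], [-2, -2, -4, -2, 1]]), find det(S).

-315

Expand along row 1 (it has 4 zeros):
  − (-5) · M_12   where M_12 = det([-3 3 -2 -5; -4 -2 1 4; -4 5 1 -3; -2 -4 -2 1]) = -63
det = (-1)·(-5)·(-63) = -315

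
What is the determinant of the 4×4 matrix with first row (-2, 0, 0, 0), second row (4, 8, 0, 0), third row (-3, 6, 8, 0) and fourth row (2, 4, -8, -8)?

1024

The matrix is lower triangular, so the determinant is the product of the diagonal entries:
det = (-2) · (8) · (8) · (-8) = 1024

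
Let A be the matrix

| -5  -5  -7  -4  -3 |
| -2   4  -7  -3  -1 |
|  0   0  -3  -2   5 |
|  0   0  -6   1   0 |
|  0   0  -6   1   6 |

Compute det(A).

2700

A is block upper-triangular with a 2×2 block and a 3×3 block on the diagonal, so its determinant equals the product of the determinants of the diagonal blocks.
det of the 2×2 block = -30
det of the 3×3 block = -90
det = (-30)·(-90) = 2700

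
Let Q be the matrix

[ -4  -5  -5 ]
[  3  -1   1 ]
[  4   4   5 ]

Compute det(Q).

det(Q) = 11

Expand along column 1:
  + (-4) · |-1 1; 4 5| = (-4)·(-5 − 4) = 36
  − 3 · |-5 -5; 4 5| = −3·(-25 − (-20)) = 15
  + 4 · |-5 -5; -1 1| = 4·(-5 − 5) = -40
Sum: (36) + (15) + (-40) = 11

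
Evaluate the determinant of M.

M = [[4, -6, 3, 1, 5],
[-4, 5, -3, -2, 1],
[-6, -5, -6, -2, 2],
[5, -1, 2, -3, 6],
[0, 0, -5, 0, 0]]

Expand along row 5 (it has 4 zeros):
  + (-5) · M_53   where M_53 = det([4 -6 1 5; -4 5 -2 1; -6 -5 -2 2; 5 -1 -3 6]) = 1111
det = (+1)·(-5)·(1111) = -5555

-5555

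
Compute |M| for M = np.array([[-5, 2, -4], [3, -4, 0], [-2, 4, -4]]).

Expand along row 2:
  − 3 · |2 -4; 4 -4| = −3·(-8 − (-16)) = -24
  + (-4) · |-5 -4; -2 -4| = (-4)·(20 − 8) = -48
Sum: (-24) + (-48) = -72

-72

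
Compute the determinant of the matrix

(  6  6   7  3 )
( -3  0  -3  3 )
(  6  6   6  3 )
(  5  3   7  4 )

The determinant is -81.

Expand along row 2 (it has 1 zero):
  − (-3) · M_21   where M_21 = det([6 7 3; 6 6 3; 3 7 4]) = -15
  − (-3) · M_23   where M_23 = det([6 6 3; 6 6 3; 5 3 4]) = 0
  + (3) · M_24   where M_24 = det([6 6 7; 6 6 6; 5 3 7]) = -12
det = (-1)·(-3)·(-15) + (-1)·(-3)·(0) + (+1)·(3)·(-12) = -81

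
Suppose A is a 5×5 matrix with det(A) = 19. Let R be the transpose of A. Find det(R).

det(Aᵀ) = det(A).
det(R) = (1)·(19) = 19

|R| = 19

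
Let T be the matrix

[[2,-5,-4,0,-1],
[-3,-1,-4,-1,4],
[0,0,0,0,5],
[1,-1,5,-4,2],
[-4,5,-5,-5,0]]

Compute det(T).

4490

Expand along row 3 (it has 4 zeros):
  + (5) · M_35   where M_35 = det([2 -5 -4 0; -3 -1 -4 -1; 1 -1 5 -4; -4 5 -5 -5]) = 898
det = (+1)·(5)·(898) = 4490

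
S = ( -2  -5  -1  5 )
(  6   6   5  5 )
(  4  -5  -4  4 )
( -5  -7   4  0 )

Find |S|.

2734

Expand along row 4 (it has 1 zero):
  − (-5) · M_41   where M_41 = det([-5 -1 5; 6 5 5; -5 -4 4]) = -146
  + (-7) · M_42   where M_42 = det([-2 -1 5; 6 5 5; 4 -4 4]) = -296
  − (4) · M_43   where M_43 = det([-2 -5 5; 6 6 5; 4 -5 4]) = -348
det = (-1)·(-5)·(-146) + (+1)·(-7)·(-296) + (-1)·(4)·(-348) = 2734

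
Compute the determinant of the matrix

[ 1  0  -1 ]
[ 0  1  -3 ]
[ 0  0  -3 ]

The matrix is upper triangular, so the determinant is the product of the diagonal entries:
det = (1) · (1) · (-3) = -3

-3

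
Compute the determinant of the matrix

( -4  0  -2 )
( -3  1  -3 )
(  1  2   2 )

Expand along row 1:
  + (-4) · |1 -3; 2 2| = (-4)·(2 − (-6)) = -32
  + (-2) · |-3 1; 1 2| = (-2)·(-6 − 1) = 14
Sum: (-32) + (14) = -18

The determinant is -18.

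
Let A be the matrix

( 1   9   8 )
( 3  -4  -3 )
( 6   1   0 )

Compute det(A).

57

Expand along row 3:
  + 6 · |9 8; -4 -3| = 6·(-27 − (-32)) = 30
  − 1 · |1 8; 3 -3| = −1·(-3 − 24) = 27
Sum: (30) + (27) = 57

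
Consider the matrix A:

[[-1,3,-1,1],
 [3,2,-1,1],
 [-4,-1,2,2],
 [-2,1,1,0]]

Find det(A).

Expand along row 4 (it has 1 zero):
  − (-2) · M_41   where M_41 = det([3 -1 1; 2 -1 1; -1 2 2]) = -4
  + (1) · M_42   where M_42 = det([-1 -1 1; 3 -1 1; -4 2 2]) = 16
  − (1) · M_43   where M_43 = det([-1 3 1; 3 2 1; -4 -1 2]) = -30
det = (-1)·(-2)·(-4) + (+1)·(1)·(16) + (-1)·(1)·(-30) = 38

|A| = 38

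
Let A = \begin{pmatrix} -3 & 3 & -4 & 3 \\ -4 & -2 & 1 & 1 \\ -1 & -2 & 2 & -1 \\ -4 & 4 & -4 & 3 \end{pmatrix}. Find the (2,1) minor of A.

Delete row 2 and column 1; the remaining 3×3 submatrix is [3 -4 3; -2 2 -1; 4 -4 3].
Its determinant is -2.

-2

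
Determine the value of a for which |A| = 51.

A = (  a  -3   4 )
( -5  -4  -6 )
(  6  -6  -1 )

Expanding along the row containing a, det(A) is linear in a: det(A) = (-32)·a + (339).
Set (-32)·a + (339) = 51  ⇒  (-32)·a = -288  ⇒  a = 9.

a = 9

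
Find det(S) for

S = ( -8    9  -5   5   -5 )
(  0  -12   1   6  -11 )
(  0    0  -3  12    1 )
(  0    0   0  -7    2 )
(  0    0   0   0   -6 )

-12096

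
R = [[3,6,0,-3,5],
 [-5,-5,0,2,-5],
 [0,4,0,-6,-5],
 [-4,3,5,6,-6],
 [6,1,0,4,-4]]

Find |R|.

The determinant is -3755.

Expand along column 3 (it has 4 zeros):
  − (5) · M_43   where M_43 = det([3 6 -3 5; -5 -5 2 -5; 0 4 -6 -5; 6 1 4 -4]) = 751
det = (-1)·(5)·(751) = -3755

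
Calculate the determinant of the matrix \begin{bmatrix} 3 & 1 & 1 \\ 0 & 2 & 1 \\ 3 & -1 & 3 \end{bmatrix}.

Expand along row 2:
  + 2 · |3 1; 3 3| = 2·(9 − 3) = 12
  − 1 · |3 1; 3 -1| = −1·(-3 − 3) = 6
Sum: (12) + (6) = 18

18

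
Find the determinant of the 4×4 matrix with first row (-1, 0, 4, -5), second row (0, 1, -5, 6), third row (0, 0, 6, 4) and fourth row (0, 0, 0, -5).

The matrix is upper triangular, so the determinant is the product of the diagonal entries:
det = (-1) · (1) · (6) · (-5) = 30

30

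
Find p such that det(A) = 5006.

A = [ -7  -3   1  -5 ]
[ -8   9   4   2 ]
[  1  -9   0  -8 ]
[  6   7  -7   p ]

Expanding along the column containing p, det(A) is linear in p: det(A) = (-201)·p + (3197).
Set (-201)·p + (3197) = 5006  ⇒  (-201)·p = 1809  ⇒  p = -9.

p = -9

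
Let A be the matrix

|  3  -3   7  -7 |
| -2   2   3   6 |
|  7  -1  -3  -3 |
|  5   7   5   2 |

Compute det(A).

Expand along row 1:
  + (3) · M_11   where M_11 = det([2 3 6; -1 -3 -3; 7 5 2]) = 57
  − (-3) · M_12   where M_12 = det([-2 3 6; 7 -3 -3; 5 5 2]) = 195
  + (7) · M_13   where M_13 = det([-2 2 6; 7 -1 -3; 5 7 2]) = 228
  − (-7) · M_14   where M_14 = det([-2 2 3; 7 -1 -3; 5 7 5]) = 30
det = (+1)·(3)·(57) + (-1)·(-3)·(195) + (+1)·(7)·(228) + (-1)·(-7)·(30) = 2562

2562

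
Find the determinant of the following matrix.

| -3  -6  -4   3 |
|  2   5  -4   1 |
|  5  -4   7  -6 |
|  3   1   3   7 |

2752

Expand along row 1:
  + (-3) · M_11   where M_11 = det([5 -4 1; -4 7 -6; 1 3 7]) = 228
  − (-6) · M_12   where M_12 = det([2 -4 1; 5 7 -6; 3 3 7]) = 340
  + (-4) · M_13   where M_13 = det([2 5 1; 5 -4 -6; 3 1 7]) = -292
  − (3) · M_14   where M_14 = det([2 5 -4; 5 -4 7; 3 1 3]) = -76
det = (+1)·(-3)·(228) + (-1)·(-6)·(340) + (+1)·(-4)·(-292) + (-1)·(3)·(-76) = 2752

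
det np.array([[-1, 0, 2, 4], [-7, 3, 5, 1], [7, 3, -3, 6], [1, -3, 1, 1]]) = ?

222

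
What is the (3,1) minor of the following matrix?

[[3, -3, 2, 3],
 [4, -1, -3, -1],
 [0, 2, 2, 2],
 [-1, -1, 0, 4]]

Delete row 3 and column 1; the remaining 3×3 submatrix is [-3 2 3; -1 -3 -1; -1 0 4].
Its determinant is 37.

37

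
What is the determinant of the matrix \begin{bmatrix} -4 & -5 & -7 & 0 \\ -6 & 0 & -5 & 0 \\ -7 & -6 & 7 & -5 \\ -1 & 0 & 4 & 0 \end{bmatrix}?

The determinant is -725.

Expand along column 4 (it has 3 zeros):
  − (-5) · M_34   where M_34 = det([-4 -5 -7; -6 0 -5; -1 0 4]) = -145
det = (-1)·(-5)·(-145) = -725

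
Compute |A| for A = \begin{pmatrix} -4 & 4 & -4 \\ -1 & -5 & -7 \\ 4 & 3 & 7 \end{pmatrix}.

The determinant is -96.

Expand along column 1:
  + (-4) · |-5 -7; 3 7| = (-4)·(-35 − (-21)) = 56
  − (-1) · |4 -4; 3 7| = −(-1)·(28 − (-12)) = 40
  + 4 · |4 -4; -5 -7| = 4·(-28 − 20) = -192
Sum: (56) + (40) + (-192) = -96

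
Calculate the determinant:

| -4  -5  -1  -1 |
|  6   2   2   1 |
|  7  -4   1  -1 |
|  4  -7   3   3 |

The determinant is -98.

Expand along row 1:
  + (-4) · M_11   where M_11 = det([2 2 1; -4 1 -1; -7 3 3]) = 45
  − (-5) · M_12   where M_12 = det([6 2 1; 7 1 -1; 4 3 3]) = 3
  + (-1) · M_13   where M_13 = det([6 2 1; 7 -4 -1; 4 -7 3]) = -197
  − (-1) · M_14   where M_14 = det([6 2 2; 7 -4 1; 4 -7 3]) = -130
det = (+1)·(-4)·(45) + (-1)·(-5)·(3) + (+1)·(-1)·(-197) + (-1)·(-1)·(-130) = -98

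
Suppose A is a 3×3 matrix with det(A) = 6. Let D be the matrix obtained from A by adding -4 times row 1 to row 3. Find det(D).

The determinant is 6.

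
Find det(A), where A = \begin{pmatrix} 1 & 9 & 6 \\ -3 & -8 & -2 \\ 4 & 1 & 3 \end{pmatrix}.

Expand along row 1:
  + 1 · |-8 -2; 1 3| = 1·(-24 − (-2)) = -22
  − 9 · |-3 -2; 4 3| = −9·(-9 − (-8)) = 9
  + 6 · |-3 -8; 4 1| = 6·(-3 − (-32)) = 174
Sum: (-22) + (9) + (174) = 161

|A| = 161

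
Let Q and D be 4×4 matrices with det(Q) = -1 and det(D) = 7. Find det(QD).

det(QD) = det(Q)·det(D) = (-1)·(7) = -7

The determinant is -7.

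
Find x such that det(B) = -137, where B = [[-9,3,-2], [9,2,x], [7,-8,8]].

-1

Expanding along the row containing x, det(B) is linear in x: det(B) = (-51)·x + (-188).
Set (-51)·x + (-188) = -137  ⇒  (-51)·x = 51  ⇒  x = -1.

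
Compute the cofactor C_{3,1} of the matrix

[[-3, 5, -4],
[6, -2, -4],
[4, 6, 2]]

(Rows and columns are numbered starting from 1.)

The cofactor is -28.

Delete row 3 and column 1; the remaining 2×2 submatrix is [5 -4; -2 -4].
Its determinant is 5·(-4) − (-4)·(-2) = -28.
The cofactor carries sign (−1)^(3+1) = +1, so C_{3,1} = +(-28) = -28.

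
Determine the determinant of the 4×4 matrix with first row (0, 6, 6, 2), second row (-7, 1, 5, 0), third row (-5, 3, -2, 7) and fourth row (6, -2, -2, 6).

-3004

Expand along row 1 (it has 1 zero):
  − (6) · M_12   where M_12 = det([-7 5 0; -5 -2 7; 6 -2 6]) = 346
  + (6) · M_13   where M_13 = det([-7 1 0; -5 3 7; 6 -2 6]) = -152
  − (2) · M_14   where M_14 = det([-7 1 5; -5 3 -2; 6 -2 -2]) = 8
det = (-1)·(6)·(346) + (+1)·(6)·(-152) + (-1)·(2)·(8) = -3004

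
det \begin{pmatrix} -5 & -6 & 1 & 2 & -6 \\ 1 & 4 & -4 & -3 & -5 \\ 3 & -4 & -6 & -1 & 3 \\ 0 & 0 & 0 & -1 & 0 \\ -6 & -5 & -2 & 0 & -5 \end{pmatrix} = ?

The determinant is -1608.

Expand along row 4 (it has 4 zeros):
  + (-1) · M_44   where M_44 = det([-5 -6 1 -6; 1 4 -4 -5; 3 -4 -6 3; -6 -5 -2 -5]) = 1608
det = (+1)·(-1)·(1608) = -1608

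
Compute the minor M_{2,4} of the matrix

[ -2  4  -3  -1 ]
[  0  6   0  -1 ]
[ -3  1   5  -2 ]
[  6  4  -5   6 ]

164

Delete row 2 and column 4; the remaining 3×3 submatrix is [-2 4 -3; -3 1 5; 6 4 -5].
Its determinant is 164.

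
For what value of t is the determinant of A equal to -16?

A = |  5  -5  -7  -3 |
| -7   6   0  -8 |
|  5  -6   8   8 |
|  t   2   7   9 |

Expanding along the column containing t, det(A) is linear in t: det(A) = (464)·t + (448).
Set (464)·t + (448) = -16  ⇒  (464)·t = -464  ⇒  t = -1.

t = -1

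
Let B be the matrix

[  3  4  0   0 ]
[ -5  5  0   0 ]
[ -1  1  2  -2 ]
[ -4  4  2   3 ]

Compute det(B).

350

B is block lower-triangular with a 2×2 block and a 2×2 block on the diagonal, so its determinant equals the product of the determinants of the diagonal blocks.
det of the 2×2 block = 35
det of the 2×2 block = 10
det = (35)·(10) = 350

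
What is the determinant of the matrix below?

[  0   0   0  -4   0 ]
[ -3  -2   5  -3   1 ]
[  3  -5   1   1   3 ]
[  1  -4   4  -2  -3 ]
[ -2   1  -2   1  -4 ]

Expand along row 1 (it has 4 zeros):
  − (-4) · M_14   where M_14 = det([-3 -2 5 1; 3 -5 1 3; 1 -4 4 -3; -2 1 -2 -4]) = -490
det = (-1)·(-4)·(-490) = -1960

-1960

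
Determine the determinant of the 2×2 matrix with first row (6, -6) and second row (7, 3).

det = 6·3 − (-6)·7 = 18 − (-42) = 60

60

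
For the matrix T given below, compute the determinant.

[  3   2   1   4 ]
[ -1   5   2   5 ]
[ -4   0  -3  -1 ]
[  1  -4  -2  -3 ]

|T| = -32

Expand along row 3 (it has 1 zero):
  + (-4) · M_31   where M_31 = det([2 1 4; 5 2 5; -4 -2 -3]) = -5
  + (-3) · M_33   where M_33 = det([3 2 4; -1 5 5; 1 -4 -3]) = 15
  − (-1) · M_34   where M_34 = det([3 2 1; -1 5 2; 1 -4 -2]) = -7
det = (+1)·(-4)·(-5) + (+1)·(-3)·(15) + (-1)·(-1)·(-7) = -32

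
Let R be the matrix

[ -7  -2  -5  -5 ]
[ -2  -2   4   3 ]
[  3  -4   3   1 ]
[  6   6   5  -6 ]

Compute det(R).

|R| = 2226

Expand along row 1:
  + (-7) · M_11   where M_11 = det([-2 4 3; -4 3 1; 6 5 -6]) = -140
  − (-2) · M_12   where M_12 = det([-2 4 3; 3 3 1; 6 5 -6]) = 133
  + (-5) · M_13   where M_13 = det([-2 -2 3; 3 -4 1; 6 6 -6]) = 42
  − (-5) · M_14   where M_14 = det([-2 -2 4; 3 -4 3; 6 6 5]) = 238
det = (+1)·(-7)·(-140) + (-1)·(-2)·(133) + (+1)·(-5)·(42) + (-1)·(-5)·(238) = 2226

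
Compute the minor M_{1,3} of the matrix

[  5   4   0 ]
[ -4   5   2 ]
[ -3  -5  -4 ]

Delete row 1 and column 3; the remaining 2×2 submatrix is [-4 5; -3 -5].
Its determinant is (-4)·(-5) − 5·(-3) = 35.

The minor is 35.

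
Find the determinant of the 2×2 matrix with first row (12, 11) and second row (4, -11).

-176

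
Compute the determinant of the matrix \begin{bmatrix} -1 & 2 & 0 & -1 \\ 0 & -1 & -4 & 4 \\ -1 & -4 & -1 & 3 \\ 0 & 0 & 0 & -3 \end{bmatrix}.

Expand along row 4 (it has 3 zeros):
  + (-3) · M_44   where M_44 = det([-1 2 0; 0 -1 -4; -1 -4 -1]) = 23
det = (+1)·(-3)·(23) = -69

-69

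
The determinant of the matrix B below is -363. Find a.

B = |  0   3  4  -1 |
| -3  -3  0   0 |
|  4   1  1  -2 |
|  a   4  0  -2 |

-9

Expanding along the column containing a, det(B) is linear in a: det(B) = (21)·a + (-174).
Set (21)·a + (-174) = -363  ⇒  (21)·a = -189  ⇒  a = -9.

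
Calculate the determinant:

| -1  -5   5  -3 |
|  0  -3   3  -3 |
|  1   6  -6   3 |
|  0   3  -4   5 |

Expand along column 1 (it has 2 zeros):
  + (-1) · M_11   where M_11 = det([-3 3 -3; 6 -6 3; 3 -4 5]) = 9
  + (1) · M_31   where M_31 = det([-5 5 -3; -3 3 -3; 3 -4 5]) = 6
det = (+1)·(-1)·(9) + (+1)·(1)·(6) = -3

-3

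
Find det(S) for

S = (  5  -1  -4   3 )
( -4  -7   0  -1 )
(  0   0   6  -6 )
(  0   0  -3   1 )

det(S) = 468

S is block upper-triangular with a 2×2 block and a 2×2 block on the diagonal, so its determinant equals the product of the determinants of the diagonal blocks.
det of the 2×2 block = -39
det of the 2×2 block = -12
det = (-39)·(-12) = 468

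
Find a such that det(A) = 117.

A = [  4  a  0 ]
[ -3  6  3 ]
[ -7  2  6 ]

1

Expanding along the row containing a, det(A) is linear in a: det(A) = (-3)·a + (120).
Set (-3)·a + (120) = 117  ⇒  (-3)·a = -3  ⇒  a = 1.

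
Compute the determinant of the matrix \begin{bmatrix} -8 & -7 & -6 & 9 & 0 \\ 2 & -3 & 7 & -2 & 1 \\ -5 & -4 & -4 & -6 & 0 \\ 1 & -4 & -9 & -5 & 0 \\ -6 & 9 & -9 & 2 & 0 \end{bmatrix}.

Expand along column 5 (it has 4 zeros):
  − (1) · M_25   where M_25 = det([-8 -7 -6 9; -5 -4 -4 -6; 1 -4 -9 -5; -6 9 -9 2]) = 14718
det = (-1)·(1)·(14718) = -14718

-14718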